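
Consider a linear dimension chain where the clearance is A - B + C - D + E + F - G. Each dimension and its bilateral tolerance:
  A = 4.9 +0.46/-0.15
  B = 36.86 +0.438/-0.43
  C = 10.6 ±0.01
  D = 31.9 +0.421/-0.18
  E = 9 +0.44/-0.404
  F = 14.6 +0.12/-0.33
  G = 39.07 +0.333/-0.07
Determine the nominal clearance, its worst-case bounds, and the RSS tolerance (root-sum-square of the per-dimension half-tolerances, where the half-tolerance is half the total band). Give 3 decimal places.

Stack each dimension's contribution:
  +A: nom +4.900 → Σnom=4.900; wc +0.460/-0.150 → slack +0.460/-0.150; half-tol=0.305, Σhalf²=0.093025
  -B: nom -36.860 → Σnom=-31.960; wc +0.430/-0.438 → slack +0.890/-0.588; half-tol=0.434, Σhalf²=0.281381
  +C: nom +10.600 → Σnom=-21.360; wc +0.010/-0.010 → slack +0.900/-0.598; half-tol=0.010, Σhalf²=0.281481
  -D: nom -31.900 → Σnom=-53.260; wc +0.180/-0.421 → slack +1.080/-1.019; half-tol=0.300, Σhalf²=0.371781
  +E: nom +9.000 → Σnom=-44.260; wc +0.440/-0.404 → slack +1.520/-1.423; half-tol=0.422, Σhalf²=0.549865
  +F: nom +14.600 → Σnom=-29.660; wc +0.120/-0.330 → slack +1.640/-1.753; half-tol=0.225, Σhalf²=0.600490
  -G: nom -39.070 → Σnom=-68.730; wc +0.070/-0.333 → slack +1.710/-2.086; half-tol=0.202, Σhalf²=0.641093
Nominal = -68.730. Worst-case = [-68.730 - 2.086, -68.730 + 1.710] = [-70.816, -67.020]. RSS = √0.641093 = 0.801.

nominal=-68.730 wc=[-70.816,-67.020] rss=0.801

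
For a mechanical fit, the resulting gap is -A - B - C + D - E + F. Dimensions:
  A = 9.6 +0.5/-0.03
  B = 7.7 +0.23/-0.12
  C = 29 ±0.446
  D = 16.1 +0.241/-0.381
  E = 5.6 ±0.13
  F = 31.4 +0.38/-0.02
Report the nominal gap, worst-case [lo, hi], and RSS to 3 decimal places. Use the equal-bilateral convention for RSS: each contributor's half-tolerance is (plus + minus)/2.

Stack each dimension's contribution:
  -A: nom -9.600 → Σnom=-9.600; wc +0.030/-0.500 → slack +0.030/-0.500; half-tol=0.265, Σhalf²=0.070225
  -B: nom -7.700 → Σnom=-17.300; wc +0.120/-0.230 → slack +0.150/-0.730; half-tol=0.175, Σhalf²=0.100850
  -C: nom -29.000 → Σnom=-46.300; wc +0.446/-0.446 → slack +0.596/-1.176; half-tol=0.446, Σhalf²=0.299766
  +D: nom +16.100 → Σnom=-30.200; wc +0.241/-0.381 → slack +0.837/-1.557; half-tol=0.311, Σhalf²=0.396487
  -E: nom -5.600 → Σnom=-35.800; wc +0.130/-0.130 → slack +0.967/-1.687; half-tol=0.130, Σhalf²=0.413387
  +F: nom +31.400 → Σnom=-4.400; wc +0.380/-0.020 → slack +1.347/-1.707; half-tol=0.200, Σhalf²=0.453387
Nominal = -4.400. Worst-case = [-4.400 - 1.707, -4.400 + 1.347] = [-6.107, -3.053]. RSS = √0.453387 = 0.673.

nominal=-4.400 wc=[-6.107,-3.053] rss=0.673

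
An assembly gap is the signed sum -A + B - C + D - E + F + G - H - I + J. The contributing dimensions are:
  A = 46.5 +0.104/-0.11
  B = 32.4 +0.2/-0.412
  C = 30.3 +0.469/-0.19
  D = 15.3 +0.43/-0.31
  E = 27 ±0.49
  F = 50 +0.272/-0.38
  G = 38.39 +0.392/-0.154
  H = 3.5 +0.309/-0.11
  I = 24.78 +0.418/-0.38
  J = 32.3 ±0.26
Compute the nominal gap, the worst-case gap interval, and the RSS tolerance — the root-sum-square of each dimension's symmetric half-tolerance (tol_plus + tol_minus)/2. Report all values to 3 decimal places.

Stack each dimension's contribution:
  -A: nom -46.500 → Σnom=-46.500; wc +0.110/-0.104 → slack +0.110/-0.104; half-tol=0.107, Σhalf²=0.011449
  +B: nom +32.400 → Σnom=-14.100; wc +0.200/-0.412 → slack +0.310/-0.516; half-tol=0.306, Σhalf²=0.105085
  -C: nom -30.300 → Σnom=-44.400; wc +0.190/-0.469 → slack +0.500/-0.985; half-tol=0.330, Σhalf²=0.213655
  +D: nom +15.300 → Σnom=-29.100; wc +0.430/-0.310 → slack +0.930/-1.295; half-tol=0.370, Σhalf²=0.350555
  -E: nom -27.000 → Σnom=-56.100; wc +0.490/-0.490 → slack +1.420/-1.785; half-tol=0.490, Σhalf²=0.590655
  +F: nom +50.000 → Σnom=-6.100; wc +0.272/-0.380 → slack +1.692/-2.165; half-tol=0.326, Σhalf²=0.696931
  +G: nom +38.390 → Σnom=32.290; wc +0.392/-0.154 → slack +2.084/-2.319; half-tol=0.273, Σhalf²=0.771460
  -H: nom -3.500 → Σnom=28.790; wc +0.110/-0.309 → slack +2.194/-2.628; half-tol=0.209, Σhalf²=0.815351
  -I: nom -24.780 → Σnom=4.010; wc +0.380/-0.418 → slack +2.574/-3.046; half-tol=0.399, Σhalf²=0.974552
  +J: nom +32.300 → Σnom=36.310; wc +0.260/-0.260 → slack +2.834/-3.306; half-tol=0.260, Σhalf²=1.042152
Nominal = 36.310. Worst-case = [36.310 - 3.306, 36.310 + 2.834] = [33.004, 39.144]. RSS = √1.042152 = 1.021.

nominal=36.310 wc=[33.004,39.144] rss=1.021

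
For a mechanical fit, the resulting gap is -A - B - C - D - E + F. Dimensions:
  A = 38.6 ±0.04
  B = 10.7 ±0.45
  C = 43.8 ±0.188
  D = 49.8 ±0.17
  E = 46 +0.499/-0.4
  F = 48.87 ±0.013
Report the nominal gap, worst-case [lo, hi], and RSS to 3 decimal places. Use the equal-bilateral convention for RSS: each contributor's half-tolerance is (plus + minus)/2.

Stack each dimension's contribution:
  -A: nom -38.600 → Σnom=-38.600; wc +0.040/-0.040 → slack +0.040/-0.040; half-tol=0.040, Σhalf²=0.001600
  -B: nom -10.700 → Σnom=-49.300; wc +0.450/-0.450 → slack +0.490/-0.490; half-tol=0.450, Σhalf²=0.204100
  -C: nom -43.800 → Σnom=-93.100; wc +0.188/-0.188 → slack +0.678/-0.678; half-tol=0.188, Σhalf²=0.239444
  -D: nom -49.800 → Σnom=-142.900; wc +0.170/-0.170 → slack +0.848/-0.848; half-tol=0.170, Σhalf²=0.268344
  -E: nom -46.000 → Σnom=-188.900; wc +0.400/-0.499 → slack +1.248/-1.347; half-tol=0.450, Σhalf²=0.470394
  +F: nom +48.870 → Σnom=-140.030; wc +0.013/-0.013 → slack +1.261/-1.360; half-tol=0.013, Σhalf²=0.470563
Nominal = -140.030. Worst-case = [-140.030 - 1.360, -140.030 + 1.261] = [-141.390, -138.769]. RSS = √0.470563 = 0.686.

nominal=-140.030 wc=[-141.390,-138.769] rss=0.686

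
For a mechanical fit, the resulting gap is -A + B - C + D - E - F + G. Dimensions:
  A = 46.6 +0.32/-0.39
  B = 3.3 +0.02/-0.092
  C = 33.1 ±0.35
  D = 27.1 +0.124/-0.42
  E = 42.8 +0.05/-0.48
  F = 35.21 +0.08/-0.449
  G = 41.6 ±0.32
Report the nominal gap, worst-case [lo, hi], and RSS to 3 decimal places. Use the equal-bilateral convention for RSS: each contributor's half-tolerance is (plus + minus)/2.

Stack each dimension's contribution:
  -A: nom -46.600 → Σnom=-46.600; wc +0.390/-0.320 → slack +0.390/-0.320; half-tol=0.355, Σhalf²=0.126025
  +B: nom +3.300 → Σnom=-43.300; wc +0.020/-0.092 → slack +0.410/-0.412; half-tol=0.056, Σhalf²=0.129161
  -C: nom -33.100 → Σnom=-76.400; wc +0.350/-0.350 → slack +0.760/-0.762; half-tol=0.350, Σhalf²=0.251661
  +D: nom +27.100 → Σnom=-49.300; wc +0.124/-0.420 → slack +0.884/-1.182; half-tol=0.272, Σhalf²=0.325645
  -E: nom -42.800 → Σnom=-92.100; wc +0.480/-0.050 → slack +1.364/-1.232; half-tol=0.265, Σhalf²=0.395870
  -F: nom -35.210 → Σnom=-127.310; wc +0.449/-0.080 → slack +1.813/-1.312; half-tol=0.265, Σhalf²=0.465830
  +G: nom +41.600 → Σnom=-85.710; wc +0.320/-0.320 → slack +2.133/-1.632; half-tol=0.320, Σhalf²=0.568230
Nominal = -85.710. Worst-case = [-85.710 - 1.632, -85.710 + 2.133] = [-87.342, -83.577]. RSS = √0.568230 = 0.754.

nominal=-85.710 wc=[-87.342,-83.577] rss=0.754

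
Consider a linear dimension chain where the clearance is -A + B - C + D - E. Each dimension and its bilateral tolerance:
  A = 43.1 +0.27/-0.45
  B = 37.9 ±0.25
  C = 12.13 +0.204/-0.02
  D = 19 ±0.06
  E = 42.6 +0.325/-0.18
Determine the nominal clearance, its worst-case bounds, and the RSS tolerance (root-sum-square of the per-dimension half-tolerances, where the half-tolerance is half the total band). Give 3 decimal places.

nominal=-40.930 wc=[-42.039,-39.970] rss=0.522

Stack each dimension's contribution:
  -A: nom -43.100 → Σnom=-43.100; wc +0.450/-0.270 → slack +0.450/-0.270; half-tol=0.360, Σhalf²=0.129600
  +B: nom +37.900 → Σnom=-5.200; wc +0.250/-0.250 → slack +0.700/-0.520; half-tol=0.250, Σhalf²=0.192100
  -C: nom -12.130 → Σnom=-17.330; wc +0.020/-0.204 → slack +0.720/-0.724; half-tol=0.112, Σhalf²=0.204644
  +D: nom +19.000 → Σnom=1.670; wc +0.060/-0.060 → slack +0.780/-0.784; half-tol=0.060, Σhalf²=0.208244
  -E: nom -42.600 → Σnom=-40.930; wc +0.180/-0.325 → slack +0.960/-1.109; half-tol=0.253, Σhalf²=0.272000
Nominal = -40.930. Worst-case = [-40.930 - 1.109, -40.930 + 0.960] = [-42.039, -39.970]. RSS = √0.272000 = 0.522.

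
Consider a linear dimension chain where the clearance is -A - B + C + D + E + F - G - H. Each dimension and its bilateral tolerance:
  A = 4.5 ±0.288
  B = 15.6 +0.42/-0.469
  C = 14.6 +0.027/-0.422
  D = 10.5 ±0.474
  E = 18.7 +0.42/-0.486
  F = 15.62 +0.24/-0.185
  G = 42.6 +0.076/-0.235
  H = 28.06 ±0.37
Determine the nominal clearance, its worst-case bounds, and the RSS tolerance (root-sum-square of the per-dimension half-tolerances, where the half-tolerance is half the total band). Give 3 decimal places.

nominal=-31.340 wc=[-34.061,-28.817] rss=0.983

Stack each dimension's contribution:
  -A: nom -4.500 → Σnom=-4.500; wc +0.288/-0.288 → slack +0.288/-0.288; half-tol=0.288, Σhalf²=0.082944
  -B: nom -15.600 → Σnom=-20.100; wc +0.469/-0.420 → slack +0.757/-0.708; half-tol=0.445, Σhalf²=0.280524
  +C: nom +14.600 → Σnom=-5.500; wc +0.027/-0.422 → slack +0.784/-1.130; half-tol=0.225, Σhalf²=0.330925
  +D: nom +10.500 → Σnom=5.000; wc +0.474/-0.474 → slack +1.258/-1.604; half-tol=0.474, Σhalf²=0.555600
  +E: nom +18.700 → Σnom=23.700; wc +0.420/-0.486 → slack +1.678/-2.090; half-tol=0.453, Σhalf²=0.760809
  +F: nom +15.620 → Σnom=39.320; wc +0.240/-0.185 → slack +1.918/-2.275; half-tol=0.212, Σhalf²=0.805966
  -G: nom -42.600 → Σnom=-3.280; wc +0.235/-0.076 → slack +2.153/-2.351; half-tol=0.155, Σhalf²=0.830146
  -H: nom -28.060 → Σnom=-31.340; wc +0.370/-0.370 → slack +2.523/-2.721; half-tol=0.370, Σhalf²=0.967046
Nominal = -31.340. Worst-case = [-31.340 - 2.721, -31.340 + 2.523] = [-34.061, -28.817]. RSS = √0.967046 = 0.983.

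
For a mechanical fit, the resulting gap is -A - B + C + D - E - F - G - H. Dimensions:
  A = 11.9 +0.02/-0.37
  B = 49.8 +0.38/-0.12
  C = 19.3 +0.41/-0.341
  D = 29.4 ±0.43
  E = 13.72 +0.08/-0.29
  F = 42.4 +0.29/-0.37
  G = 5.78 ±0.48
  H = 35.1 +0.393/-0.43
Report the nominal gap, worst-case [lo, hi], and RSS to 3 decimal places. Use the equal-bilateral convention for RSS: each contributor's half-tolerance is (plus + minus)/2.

Stack each dimension's contribution:
  -A: nom -11.900 → Σnom=-11.900; wc +0.370/-0.020 → slack +0.370/-0.020; half-tol=0.195, Σhalf²=0.038025
  -B: nom -49.800 → Σnom=-61.700; wc +0.120/-0.380 → slack +0.490/-0.400; half-tol=0.250, Σhalf²=0.100525
  +C: nom +19.300 → Σnom=-42.400; wc +0.410/-0.341 → slack +0.900/-0.741; half-tol=0.376, Σhalf²=0.241525
  +D: nom +29.400 → Σnom=-13.000; wc +0.430/-0.430 → slack +1.330/-1.171; half-tol=0.430, Σhalf²=0.426425
  -E: nom -13.720 → Σnom=-26.720; wc +0.290/-0.080 → slack +1.620/-1.251; half-tol=0.185, Σhalf²=0.460650
  -F: nom -42.400 → Σnom=-69.120; wc +0.370/-0.290 → slack +1.990/-1.541; half-tol=0.330, Σhalf²=0.569550
  -G: nom -5.780 → Σnom=-74.900; wc +0.480/-0.480 → slack +2.470/-2.021; half-tol=0.480, Σhalf²=0.799950
  -H: nom -35.100 → Σnom=-110.000; wc +0.430/-0.393 → slack +2.900/-2.414; half-tol=0.411, Σhalf²=0.969282
Nominal = -110.000. Worst-case = [-110.000 - 2.414, -110.000 + 2.900] = [-112.414, -107.100]. RSS = √0.969282 = 0.985.

nominal=-110.000 wc=[-112.414,-107.100] rss=0.985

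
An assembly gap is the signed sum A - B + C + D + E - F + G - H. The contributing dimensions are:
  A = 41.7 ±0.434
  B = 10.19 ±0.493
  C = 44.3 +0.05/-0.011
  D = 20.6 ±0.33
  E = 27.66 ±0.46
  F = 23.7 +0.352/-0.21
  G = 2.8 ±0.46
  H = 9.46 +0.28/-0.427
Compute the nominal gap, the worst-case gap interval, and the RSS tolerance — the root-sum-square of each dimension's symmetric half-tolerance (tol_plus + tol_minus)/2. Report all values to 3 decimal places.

nominal=93.710 wc=[90.890,96.574] rss=1.081

Stack each dimension's contribution:
  +A: nom +41.700 → Σnom=41.700; wc +0.434/-0.434 → slack +0.434/-0.434; half-tol=0.434, Σhalf²=0.188356
  -B: nom -10.190 → Σnom=31.510; wc +0.493/-0.493 → slack +0.927/-0.927; half-tol=0.493, Σhalf²=0.431405
  +C: nom +44.300 → Σnom=75.810; wc +0.050/-0.011 → slack +0.977/-0.938; half-tol=0.030, Σhalf²=0.432335
  +D: nom +20.600 → Σnom=96.410; wc +0.330/-0.330 → slack +1.307/-1.268; half-tol=0.330, Σhalf²=0.541235
  +E: nom +27.660 → Σnom=124.070; wc +0.460/-0.460 → slack +1.767/-1.728; half-tol=0.460, Σhalf²=0.752835
  -F: nom -23.700 → Σnom=100.370; wc +0.210/-0.352 → slack +1.977/-2.080; half-tol=0.281, Σhalf²=0.831796
  +G: nom +2.800 → Σnom=103.170; wc +0.460/-0.460 → slack +2.437/-2.540; half-tol=0.460, Σhalf²=1.043396
  -H: nom -9.460 → Σnom=93.710; wc +0.427/-0.280 → slack +2.864/-2.820; half-tol=0.354, Σhalf²=1.168359
Nominal = 93.710. Worst-case = [93.710 - 2.820, 93.710 + 2.864] = [90.890, 96.574]. RSS = √1.168359 = 1.081.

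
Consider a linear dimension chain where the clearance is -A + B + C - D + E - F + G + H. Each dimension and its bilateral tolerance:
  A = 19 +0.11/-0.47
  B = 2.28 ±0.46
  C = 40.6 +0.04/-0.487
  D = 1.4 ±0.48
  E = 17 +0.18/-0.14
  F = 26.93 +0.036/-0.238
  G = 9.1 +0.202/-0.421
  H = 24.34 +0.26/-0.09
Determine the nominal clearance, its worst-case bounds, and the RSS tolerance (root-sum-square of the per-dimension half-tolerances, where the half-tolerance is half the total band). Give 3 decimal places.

Stack each dimension's contribution:
  -A: nom -19.000 → Σnom=-19.000; wc +0.470/-0.110 → slack +0.470/-0.110; half-tol=0.290, Σhalf²=0.084100
  +B: nom +2.280 → Σnom=-16.720; wc +0.460/-0.460 → slack +0.930/-0.570; half-tol=0.460, Σhalf²=0.295700
  +C: nom +40.600 → Σnom=23.880; wc +0.040/-0.487 → slack +0.970/-1.057; half-tol=0.264, Σhalf²=0.365132
  -D: nom -1.400 → Σnom=22.480; wc +0.480/-0.480 → slack +1.450/-1.537; half-tol=0.480, Σhalf²=0.595532
  +E: nom +17.000 → Σnom=39.480; wc +0.180/-0.140 → slack +1.630/-1.677; half-tol=0.160, Σhalf²=0.621132
  -F: nom -26.930 → Σnom=12.550; wc +0.238/-0.036 → slack +1.868/-1.713; half-tol=0.137, Σhalf²=0.639901
  +G: nom +9.100 → Σnom=21.650; wc +0.202/-0.421 → slack +2.070/-2.134; half-tol=0.311, Σhalf²=0.736934
  +H: nom +24.340 → Σnom=45.990; wc +0.260/-0.090 → slack +2.330/-2.224; half-tol=0.175, Σhalf²=0.767559
Nominal = 45.990. Worst-case = [45.990 - 2.224, 45.990 + 2.330] = [43.766, 48.320]. RSS = √0.767559 = 0.876.

nominal=45.990 wc=[43.766,48.320] rss=0.876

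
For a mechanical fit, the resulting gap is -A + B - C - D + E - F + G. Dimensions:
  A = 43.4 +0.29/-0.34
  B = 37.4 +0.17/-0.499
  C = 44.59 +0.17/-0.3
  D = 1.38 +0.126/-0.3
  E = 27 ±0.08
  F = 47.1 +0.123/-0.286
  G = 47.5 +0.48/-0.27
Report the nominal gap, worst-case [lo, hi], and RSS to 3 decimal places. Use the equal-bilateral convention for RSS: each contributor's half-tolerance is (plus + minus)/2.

nominal=-24.570 wc=[-26.128,-22.614] rss=0.707

Stack each dimension's contribution:
  -A: nom -43.400 → Σnom=-43.400; wc +0.340/-0.290 → slack +0.340/-0.290; half-tol=0.315, Σhalf²=0.099225
  +B: nom +37.400 → Σnom=-6.000; wc +0.170/-0.499 → slack +0.510/-0.789; half-tol=0.335, Σhalf²=0.211115
  -C: nom -44.590 → Σnom=-50.590; wc +0.300/-0.170 → slack +0.810/-0.959; half-tol=0.235, Σhalf²=0.266340
  -D: nom -1.380 → Σnom=-51.970; wc +0.300/-0.126 → slack +1.110/-1.085; half-tol=0.213, Σhalf²=0.311709
  +E: nom +27.000 → Σnom=-24.970; wc +0.080/-0.080 → slack +1.190/-1.165; half-tol=0.080, Σhalf²=0.318109
  -F: nom -47.100 → Σnom=-72.070; wc +0.286/-0.123 → slack +1.476/-1.288; half-tol=0.204, Σhalf²=0.359930
  +G: nom +47.500 → Σnom=-24.570; wc +0.480/-0.270 → slack +1.956/-1.558; half-tol=0.375, Σhalf²=0.500555
Nominal = -24.570. Worst-case = [-24.570 - 1.558, -24.570 + 1.956] = [-26.128, -22.614]. RSS = √0.500555 = 0.707.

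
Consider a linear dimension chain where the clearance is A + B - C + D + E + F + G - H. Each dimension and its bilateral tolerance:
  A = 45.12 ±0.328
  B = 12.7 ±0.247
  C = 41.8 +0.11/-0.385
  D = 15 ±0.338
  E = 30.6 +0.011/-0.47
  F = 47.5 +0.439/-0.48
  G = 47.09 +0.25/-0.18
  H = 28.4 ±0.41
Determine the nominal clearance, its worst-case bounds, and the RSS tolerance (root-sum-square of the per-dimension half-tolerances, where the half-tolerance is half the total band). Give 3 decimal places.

Stack each dimension's contribution:
  +A: nom +45.120 → Σnom=45.120; wc +0.328/-0.328 → slack +0.328/-0.328; half-tol=0.328, Σhalf²=0.107584
  +B: nom +12.700 → Σnom=57.820; wc +0.247/-0.247 → slack +0.575/-0.575; half-tol=0.247, Σhalf²=0.168593
  -C: nom -41.800 → Σnom=16.020; wc +0.385/-0.110 → slack +0.960/-0.685; half-tol=0.247, Σhalf²=0.229849
  +D: nom +15.000 → Σnom=31.020; wc +0.338/-0.338 → slack +1.298/-1.023; half-tol=0.338, Σhalf²=0.344093
  +E: nom +30.600 → Σnom=61.620; wc +0.011/-0.470 → slack +1.309/-1.493; half-tol=0.240, Σhalf²=0.401933
  +F: nom +47.500 → Σnom=109.120; wc +0.439/-0.480 → slack +1.748/-1.973; half-tol=0.460, Σhalf²=0.613074
  +G: nom +47.090 → Σnom=156.210; wc +0.250/-0.180 → slack +1.998/-2.153; half-tol=0.215, Σhalf²=0.659299
  -H: nom -28.400 → Σnom=127.810; wc +0.410/-0.410 → slack +2.408/-2.563; half-tol=0.410, Σhalf²=0.827399
Nominal = 127.810. Worst-case = [127.810 - 2.563, 127.810 + 2.408] = [125.247, 130.218]. RSS = √0.827399 = 0.910.

nominal=127.810 wc=[125.247,130.218] rss=0.910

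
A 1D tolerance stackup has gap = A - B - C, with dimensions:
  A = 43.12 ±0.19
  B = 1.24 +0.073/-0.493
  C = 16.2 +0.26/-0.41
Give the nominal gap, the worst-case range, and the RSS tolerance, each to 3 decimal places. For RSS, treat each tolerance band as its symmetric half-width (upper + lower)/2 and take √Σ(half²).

Stack each dimension's contribution:
  +A: nom +43.120 → Σnom=43.120; wc +0.190/-0.190 → slack +0.190/-0.190; half-tol=0.190, Σhalf²=0.036100
  -B: nom -1.240 → Σnom=41.880; wc +0.493/-0.073 → slack +0.683/-0.263; half-tol=0.283, Σhalf²=0.116189
  -C: nom -16.200 → Σnom=25.680; wc +0.410/-0.260 → slack +1.093/-0.523; half-tol=0.335, Σhalf²=0.228414
Nominal = 25.680. Worst-case = [25.680 - 0.523, 25.680 + 1.093] = [25.157, 26.773]. RSS = √0.228414 = 0.478.

nominal=25.680 wc=[25.157,26.773] rss=0.478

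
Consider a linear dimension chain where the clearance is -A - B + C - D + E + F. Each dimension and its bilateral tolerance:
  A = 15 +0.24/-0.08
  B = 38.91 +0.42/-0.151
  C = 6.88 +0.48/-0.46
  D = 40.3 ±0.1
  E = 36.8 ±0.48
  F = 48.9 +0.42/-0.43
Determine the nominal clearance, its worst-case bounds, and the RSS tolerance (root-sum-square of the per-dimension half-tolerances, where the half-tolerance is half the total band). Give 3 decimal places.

nominal=-1.630 wc=[-3.760,0.081] rss=0.865

Stack each dimension's contribution:
  -A: nom -15.000 → Σnom=-15.000; wc +0.080/-0.240 → slack +0.080/-0.240; half-tol=0.160, Σhalf²=0.025600
  -B: nom -38.910 → Σnom=-53.910; wc +0.151/-0.420 → slack +0.231/-0.660; half-tol=0.285, Σhalf²=0.107110
  +C: nom +6.880 → Σnom=-47.030; wc +0.480/-0.460 → slack +0.711/-1.120; half-tol=0.470, Σhalf²=0.328010
  -D: nom -40.300 → Σnom=-87.330; wc +0.100/-0.100 → slack +0.811/-1.220; half-tol=0.100, Σhalf²=0.338010
  +E: nom +36.800 → Σnom=-50.530; wc +0.480/-0.480 → slack +1.291/-1.700; half-tol=0.480, Σhalf²=0.568410
  +F: nom +48.900 → Σnom=-1.630; wc +0.420/-0.430 → slack +1.711/-2.130; half-tol=0.425, Σhalf²=0.749035
Nominal = -1.630. Worst-case = [-1.630 - 2.130, -1.630 + 1.711] = [-3.760, 0.081]. RSS = √0.749035 = 0.865.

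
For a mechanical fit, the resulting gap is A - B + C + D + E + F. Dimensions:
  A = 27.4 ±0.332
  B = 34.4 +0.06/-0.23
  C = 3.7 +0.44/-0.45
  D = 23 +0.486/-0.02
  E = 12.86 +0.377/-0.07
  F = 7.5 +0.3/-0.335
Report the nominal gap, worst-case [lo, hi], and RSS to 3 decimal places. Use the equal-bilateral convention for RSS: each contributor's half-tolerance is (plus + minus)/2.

nominal=40.060 wc=[38.793,42.225] rss=0.738

Stack each dimension's contribution:
  +A: nom +27.400 → Σnom=27.400; wc +0.332/-0.332 → slack +0.332/-0.332; half-tol=0.332, Σhalf²=0.110224
  -B: nom -34.400 → Σnom=-7.000; wc +0.230/-0.060 → slack +0.562/-0.392; half-tol=0.145, Σhalf²=0.131249
  +C: nom +3.700 → Σnom=-3.300; wc +0.440/-0.450 → slack +1.002/-0.842; half-tol=0.445, Σhalf²=0.329274
  +D: nom +23.000 → Σnom=19.700; wc +0.486/-0.020 → slack +1.488/-0.862; half-tol=0.253, Σhalf²=0.393283
  +E: nom +12.860 → Σnom=32.560; wc +0.377/-0.070 → slack +1.865/-0.932; half-tol=0.224, Σhalf²=0.443235
  +F: nom +7.500 → Σnom=40.060; wc +0.300/-0.335 → slack +2.165/-1.267; half-tol=0.318, Σhalf²=0.544042
Nominal = 40.060. Worst-case = [40.060 - 1.267, 40.060 + 2.165] = [38.793, 42.225]. RSS = √0.544042 = 0.738.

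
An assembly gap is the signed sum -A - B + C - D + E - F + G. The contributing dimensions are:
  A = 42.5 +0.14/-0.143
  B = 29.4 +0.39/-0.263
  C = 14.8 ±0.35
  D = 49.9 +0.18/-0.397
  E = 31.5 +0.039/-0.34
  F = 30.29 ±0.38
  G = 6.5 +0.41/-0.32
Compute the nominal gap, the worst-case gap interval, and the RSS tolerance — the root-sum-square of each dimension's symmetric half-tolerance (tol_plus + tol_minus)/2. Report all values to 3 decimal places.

nominal=-99.290 wc=[-101.390,-97.308] rss=0.804

Stack each dimension's contribution:
  -A: nom -42.500 → Σnom=-42.500; wc +0.143/-0.140 → slack +0.143/-0.140; half-tol=0.142, Σhalf²=0.020022
  -B: nom -29.400 → Σnom=-71.900; wc +0.263/-0.390 → slack +0.406/-0.530; half-tol=0.327, Σhalf²=0.126625
  +C: nom +14.800 → Σnom=-57.100; wc +0.350/-0.350 → slack +0.756/-0.880; half-tol=0.350, Σhalf²=0.249125
  -D: nom -49.900 → Σnom=-107.000; wc +0.397/-0.180 → slack +1.153/-1.060; half-tol=0.288, Σhalf²=0.332357
  +E: nom +31.500 → Σnom=-75.500; wc +0.039/-0.340 → slack +1.192/-1.400; half-tol=0.190, Σhalf²=0.368267
  -F: nom -30.290 → Σnom=-105.790; wc +0.380/-0.380 → slack +1.572/-1.780; half-tol=0.380, Σhalf²=0.512667
  +G: nom +6.500 → Σnom=-99.290; wc +0.410/-0.320 → slack +1.982/-2.100; half-tol=0.365, Σhalf²=0.645892
Nominal = -99.290. Worst-case = [-99.290 - 2.100, -99.290 + 1.982] = [-101.390, -97.308]. RSS = √0.645892 = 0.804.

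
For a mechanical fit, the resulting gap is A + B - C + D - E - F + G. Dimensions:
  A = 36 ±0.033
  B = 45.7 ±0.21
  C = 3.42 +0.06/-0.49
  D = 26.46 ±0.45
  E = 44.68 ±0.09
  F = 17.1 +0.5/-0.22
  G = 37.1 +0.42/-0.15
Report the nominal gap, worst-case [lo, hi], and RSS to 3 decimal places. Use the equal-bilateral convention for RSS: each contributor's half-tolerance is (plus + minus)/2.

Stack each dimension's contribution:
  +A: nom +36.000 → Σnom=36.000; wc +0.033/-0.033 → slack +0.033/-0.033; half-tol=0.033, Σhalf²=0.001089
  +B: nom +45.700 → Σnom=81.700; wc +0.210/-0.210 → slack +0.243/-0.243; half-tol=0.210, Σhalf²=0.045189
  -C: nom -3.420 → Σnom=78.280; wc +0.490/-0.060 → slack +0.733/-0.303; half-tol=0.275, Σhalf²=0.120814
  +D: nom +26.460 → Σnom=104.740; wc +0.450/-0.450 → slack +1.183/-0.753; half-tol=0.450, Σhalf²=0.323314
  -E: nom -44.680 → Σnom=60.060; wc +0.090/-0.090 → slack +1.273/-0.843; half-tol=0.090, Σhalf²=0.331414
  -F: nom -17.100 → Σnom=42.960; wc +0.220/-0.500 → slack +1.493/-1.343; half-tol=0.360, Σhalf²=0.461014
  +G: nom +37.100 → Σnom=80.060; wc +0.420/-0.150 → slack +1.913/-1.493; half-tol=0.285, Σhalf²=0.542239
Nominal = 80.060. Worst-case = [80.060 - 1.493, 80.060 + 1.913] = [78.567, 81.973]. RSS = √0.542239 = 0.736.

nominal=80.060 wc=[78.567,81.973] rss=0.736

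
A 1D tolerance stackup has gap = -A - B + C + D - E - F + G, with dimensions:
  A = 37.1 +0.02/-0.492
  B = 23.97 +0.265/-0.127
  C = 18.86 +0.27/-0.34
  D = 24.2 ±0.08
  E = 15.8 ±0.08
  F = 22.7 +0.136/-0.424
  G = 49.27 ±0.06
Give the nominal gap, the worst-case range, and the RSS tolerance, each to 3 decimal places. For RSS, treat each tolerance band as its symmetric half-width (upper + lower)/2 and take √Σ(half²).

nominal=-7.240 wc=[-8.221,-5.707] rss=0.540

Stack each dimension's contribution:
  -A: nom -37.100 → Σnom=-37.100; wc +0.492/-0.020 → slack +0.492/-0.020; half-tol=0.256, Σhalf²=0.065536
  -B: nom -23.970 → Σnom=-61.070; wc +0.127/-0.265 → slack +0.619/-0.285; half-tol=0.196, Σhalf²=0.103952
  +C: nom +18.860 → Σnom=-42.210; wc +0.270/-0.340 → slack +0.889/-0.625; half-tol=0.305, Σhalf²=0.196977
  +D: nom +24.200 → Σnom=-18.010; wc +0.080/-0.080 → slack +0.969/-0.705; half-tol=0.080, Σhalf²=0.203377
  -E: nom -15.800 → Σnom=-33.810; wc +0.080/-0.080 → slack +1.049/-0.785; half-tol=0.080, Σhalf²=0.209777
  -F: nom -22.700 → Σnom=-56.510; wc +0.424/-0.136 → slack +1.473/-0.921; half-tol=0.280, Σhalf²=0.288177
  +G: nom +49.270 → Σnom=-7.240; wc +0.060/-0.060 → slack +1.533/-0.981; half-tol=0.060, Σhalf²=0.291777
Nominal = -7.240. Worst-case = [-7.240 - 0.981, -7.240 + 1.533] = [-8.221, -5.707]. RSS = √0.291777 = 0.540.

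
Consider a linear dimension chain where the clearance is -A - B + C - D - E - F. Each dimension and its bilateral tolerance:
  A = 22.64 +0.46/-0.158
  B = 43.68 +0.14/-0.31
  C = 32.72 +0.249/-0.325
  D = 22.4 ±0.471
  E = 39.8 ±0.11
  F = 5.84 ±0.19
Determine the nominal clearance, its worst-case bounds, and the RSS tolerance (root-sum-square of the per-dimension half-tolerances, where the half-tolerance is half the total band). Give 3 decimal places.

Stack each dimension's contribution:
  -A: nom -22.640 → Σnom=-22.640; wc +0.158/-0.460 → slack +0.158/-0.460; half-tol=0.309, Σhalf²=0.095481
  -B: nom -43.680 → Σnom=-66.320; wc +0.310/-0.140 → slack +0.468/-0.600; half-tol=0.225, Σhalf²=0.146106
  +C: nom +32.720 → Σnom=-33.600; wc +0.249/-0.325 → slack +0.717/-0.925; half-tol=0.287, Σhalf²=0.228475
  -D: nom -22.400 → Σnom=-56.000; wc +0.471/-0.471 → slack +1.188/-1.396; half-tol=0.471, Σhalf²=0.450316
  -E: nom -39.800 → Σnom=-95.800; wc +0.110/-0.110 → slack +1.298/-1.506; half-tol=0.110, Σhalf²=0.462416
  -F: nom -5.840 → Σnom=-101.640; wc +0.190/-0.190 → slack +1.488/-1.696; half-tol=0.190, Σhalf²=0.498516
Nominal = -101.640. Worst-case = [-101.640 - 1.696, -101.640 + 1.488] = [-103.336, -100.152]. RSS = √0.498516 = 0.706.

nominal=-101.640 wc=[-103.336,-100.152] rss=0.706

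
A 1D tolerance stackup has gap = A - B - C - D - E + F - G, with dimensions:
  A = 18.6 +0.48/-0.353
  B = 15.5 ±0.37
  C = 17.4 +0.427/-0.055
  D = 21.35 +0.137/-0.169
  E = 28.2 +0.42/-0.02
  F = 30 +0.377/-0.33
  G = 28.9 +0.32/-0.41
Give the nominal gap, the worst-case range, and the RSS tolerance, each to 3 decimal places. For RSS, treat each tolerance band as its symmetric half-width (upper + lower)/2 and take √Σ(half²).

nominal=-62.750 wc=[-65.107,-60.869] rss=0.836

Stack each dimension's contribution:
  +A: nom +18.600 → Σnom=18.600; wc +0.480/-0.353 → slack +0.480/-0.353; half-tol=0.416, Σhalf²=0.173472
  -B: nom -15.500 → Σnom=3.100; wc +0.370/-0.370 → slack +0.850/-0.723; half-tol=0.370, Σhalf²=0.310372
  -C: nom -17.400 → Σnom=-14.300; wc +0.055/-0.427 → slack +0.905/-1.150; half-tol=0.241, Σhalf²=0.368453
  -D: nom -21.350 → Σnom=-35.650; wc +0.169/-0.137 → slack +1.074/-1.287; half-tol=0.153, Σhalf²=0.391862
  -E: nom -28.200 → Σnom=-63.850; wc +0.020/-0.420 → slack +1.094/-1.707; half-tol=0.220, Σhalf²=0.440262
  +F: nom +30.000 → Σnom=-33.850; wc +0.377/-0.330 → slack +1.471/-2.037; half-tol=0.354, Σhalf²=0.565225
  -G: nom -28.900 → Σnom=-62.750; wc +0.410/-0.320 → slack +1.881/-2.357; half-tol=0.365, Σhalf²=0.698449
Nominal = -62.750. Worst-case = [-62.750 - 2.357, -62.750 + 1.881] = [-65.107, -60.869]. RSS = √0.698449 = 0.836.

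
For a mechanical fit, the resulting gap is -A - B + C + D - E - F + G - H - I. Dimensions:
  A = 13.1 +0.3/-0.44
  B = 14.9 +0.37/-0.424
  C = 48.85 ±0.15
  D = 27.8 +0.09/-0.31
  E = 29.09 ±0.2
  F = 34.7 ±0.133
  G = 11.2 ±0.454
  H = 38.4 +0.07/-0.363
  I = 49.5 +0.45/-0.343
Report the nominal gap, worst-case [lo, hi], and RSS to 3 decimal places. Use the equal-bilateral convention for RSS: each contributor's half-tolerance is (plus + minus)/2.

nominal=-91.840 wc=[-94.277,-89.243] rss=0.908

Stack each dimension's contribution:
  -A: nom -13.100 → Σnom=-13.100; wc +0.440/-0.300 → slack +0.440/-0.300; half-tol=0.370, Σhalf²=0.136900
  -B: nom -14.900 → Σnom=-28.000; wc +0.424/-0.370 → slack +0.864/-0.670; half-tol=0.397, Σhalf²=0.294509
  +C: nom +48.850 → Σnom=20.850; wc +0.150/-0.150 → slack +1.014/-0.820; half-tol=0.150, Σhalf²=0.317009
  +D: nom +27.800 → Σnom=48.650; wc +0.090/-0.310 → slack +1.104/-1.130; half-tol=0.200, Σhalf²=0.357009
  -E: nom -29.090 → Σnom=19.560; wc +0.200/-0.200 → slack +1.304/-1.330; half-tol=0.200, Σhalf²=0.397009
  -F: nom -34.700 → Σnom=-15.140; wc +0.133/-0.133 → slack +1.437/-1.463; half-tol=0.133, Σhalf²=0.414698
  +G: nom +11.200 → Σnom=-3.940; wc +0.454/-0.454 → slack +1.891/-1.917; half-tol=0.454, Σhalf²=0.620814
  -H: nom -38.400 → Σnom=-42.340; wc +0.363/-0.070 → slack +2.254/-1.987; half-tol=0.216, Σhalf²=0.667686
  -I: nom -49.500 → Σnom=-91.840; wc +0.343/-0.450 → slack +2.597/-2.437; half-tol=0.397, Σhalf²=0.824899
Nominal = -91.840. Worst-case = [-91.840 - 2.437, -91.840 + 2.597] = [-94.277, -89.243]. RSS = √0.824899 = 0.908.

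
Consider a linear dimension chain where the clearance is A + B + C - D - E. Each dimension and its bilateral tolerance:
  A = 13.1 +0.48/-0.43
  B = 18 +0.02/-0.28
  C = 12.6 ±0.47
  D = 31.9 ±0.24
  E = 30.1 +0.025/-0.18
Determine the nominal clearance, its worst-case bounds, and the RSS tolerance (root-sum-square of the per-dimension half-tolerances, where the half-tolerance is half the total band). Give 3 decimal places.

Stack each dimension's contribution:
  +A: nom +13.100 → Σnom=13.100; wc +0.480/-0.430 → slack +0.480/-0.430; half-tol=0.455, Σhalf²=0.207025
  +B: nom +18.000 → Σnom=31.100; wc +0.020/-0.280 → slack +0.500/-0.710; half-tol=0.150, Σhalf²=0.229525
  +C: nom +12.600 → Σnom=43.700; wc +0.470/-0.470 → slack +0.970/-1.180; half-tol=0.470, Σhalf²=0.450425
  -D: nom -31.900 → Σnom=11.800; wc +0.240/-0.240 → slack +1.210/-1.420; half-tol=0.240, Σhalf²=0.508025
  -E: nom -30.100 → Σnom=-18.300; wc +0.180/-0.025 → slack +1.390/-1.445; half-tol=0.102, Σhalf²=0.518531
Nominal = -18.300. Worst-case = [-18.300 - 1.445, -18.300 + 1.390] = [-19.745, -16.910]. RSS = √0.518531 = 0.720.

nominal=-18.300 wc=[-19.745,-16.910] rss=0.720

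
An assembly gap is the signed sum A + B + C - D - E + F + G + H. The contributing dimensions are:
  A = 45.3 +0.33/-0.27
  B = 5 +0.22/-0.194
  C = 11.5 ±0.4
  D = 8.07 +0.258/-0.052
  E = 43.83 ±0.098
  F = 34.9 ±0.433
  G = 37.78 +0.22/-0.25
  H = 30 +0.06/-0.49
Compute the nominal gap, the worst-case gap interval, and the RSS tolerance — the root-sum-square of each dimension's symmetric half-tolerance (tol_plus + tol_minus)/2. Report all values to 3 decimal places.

Stack each dimension's contribution:
  +A: nom +45.300 → Σnom=45.300; wc +0.330/-0.270 → slack +0.330/-0.270; half-tol=0.300, Σhalf²=0.090000
  +B: nom +5.000 → Σnom=50.300; wc +0.220/-0.194 → slack +0.550/-0.464; half-tol=0.207, Σhalf²=0.132849
  +C: nom +11.500 → Σnom=61.800; wc +0.400/-0.400 → slack +0.950/-0.864; half-tol=0.400, Σhalf²=0.292849
  -D: nom -8.070 → Σnom=53.730; wc +0.052/-0.258 → slack +1.002/-1.122; half-tol=0.155, Σhalf²=0.316874
  -E: nom -43.830 → Σnom=9.900; wc +0.098/-0.098 → slack +1.100/-1.220; half-tol=0.098, Σhalf²=0.326478
  +F: nom +34.900 → Σnom=44.800; wc +0.433/-0.433 → slack +1.533/-1.653; half-tol=0.433, Σhalf²=0.513967
  +G: nom +37.780 → Σnom=82.580; wc +0.220/-0.250 → slack +1.753/-1.903; half-tol=0.235, Σhalf²=0.569192
  +H: nom +30.000 → Σnom=112.580; wc +0.060/-0.490 → slack +1.813/-2.393; half-tol=0.275, Σhalf²=0.644817
Nominal = 112.580. Worst-case = [112.580 - 2.393, 112.580 + 1.813] = [110.187, 114.393]. RSS = √0.644817 = 0.803.

nominal=112.580 wc=[110.187,114.393] rss=0.803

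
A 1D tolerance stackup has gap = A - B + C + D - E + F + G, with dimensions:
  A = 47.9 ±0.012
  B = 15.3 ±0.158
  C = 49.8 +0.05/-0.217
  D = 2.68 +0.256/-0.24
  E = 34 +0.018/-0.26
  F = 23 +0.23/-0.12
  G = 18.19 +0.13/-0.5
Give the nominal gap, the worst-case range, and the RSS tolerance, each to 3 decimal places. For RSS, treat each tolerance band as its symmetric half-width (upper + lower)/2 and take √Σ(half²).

Stack each dimension's contribution:
  +A: nom +47.900 → Σnom=47.900; wc +0.012/-0.012 → slack +0.012/-0.012; half-tol=0.012, Σhalf²=0.000144
  -B: nom -15.300 → Σnom=32.600; wc +0.158/-0.158 → slack +0.170/-0.170; half-tol=0.158, Σhalf²=0.025108
  +C: nom +49.800 → Σnom=82.400; wc +0.050/-0.217 → slack +0.220/-0.387; half-tol=0.134, Σhalf²=0.042930
  +D: nom +2.680 → Σnom=85.080; wc +0.256/-0.240 → slack +0.476/-0.627; half-tol=0.248, Σhalf²=0.104434
  -E: nom -34.000 → Σnom=51.080; wc +0.260/-0.018 → slack +0.736/-0.645; half-tol=0.139, Σhalf²=0.123755
  +F: nom +23.000 → Σnom=74.080; wc +0.230/-0.120 → slack +0.966/-0.765; half-tol=0.175, Σhalf²=0.154380
  +G: nom +18.190 → Σnom=92.270; wc +0.130/-0.500 → slack +1.096/-1.265; half-tol=0.315, Σhalf²=0.253605
Nominal = 92.270. Worst-case = [92.270 - 1.265, 92.270 + 1.096] = [91.005, 93.366]. RSS = √0.253605 = 0.504.

nominal=92.270 wc=[91.005,93.366] rss=0.504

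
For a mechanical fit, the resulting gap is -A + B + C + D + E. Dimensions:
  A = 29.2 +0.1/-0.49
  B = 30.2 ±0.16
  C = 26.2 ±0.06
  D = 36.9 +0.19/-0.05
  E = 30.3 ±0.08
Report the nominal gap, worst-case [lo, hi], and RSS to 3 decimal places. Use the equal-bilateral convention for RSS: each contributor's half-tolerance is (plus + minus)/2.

Stack each dimension's contribution:
  -A: nom -29.200 → Σnom=-29.200; wc +0.490/-0.100 → slack +0.490/-0.100; half-tol=0.295, Σhalf²=0.087025
  +B: nom +30.200 → Σnom=1.000; wc +0.160/-0.160 → slack +0.650/-0.260; half-tol=0.160, Σhalf²=0.112625
  +C: nom +26.200 → Σnom=27.200; wc +0.060/-0.060 → slack +0.710/-0.320; half-tol=0.060, Σhalf²=0.116225
  +D: nom +36.900 → Σnom=64.100; wc +0.190/-0.050 → slack +0.900/-0.370; half-tol=0.120, Σhalf²=0.130625
  +E: nom +30.300 → Σnom=94.400; wc +0.080/-0.080 → slack +0.980/-0.450; half-tol=0.080, Σhalf²=0.137025
Nominal = 94.400. Worst-case = [94.400 - 0.450, 94.400 + 0.980] = [93.950, 95.380]. RSS = √0.137025 = 0.370.

nominal=94.400 wc=[93.950,95.380] rss=0.370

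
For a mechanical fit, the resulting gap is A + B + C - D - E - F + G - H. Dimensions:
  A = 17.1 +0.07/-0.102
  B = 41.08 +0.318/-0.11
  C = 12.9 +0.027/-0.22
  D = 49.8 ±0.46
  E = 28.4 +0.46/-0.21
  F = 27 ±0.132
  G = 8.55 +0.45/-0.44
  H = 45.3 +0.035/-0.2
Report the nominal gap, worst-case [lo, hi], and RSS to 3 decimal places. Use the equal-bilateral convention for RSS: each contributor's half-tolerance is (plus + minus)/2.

Stack each dimension's contribution:
  +A: nom +17.100 → Σnom=17.100; wc +0.070/-0.102 → slack +0.070/-0.102; half-tol=0.086, Σhalf²=0.007396
  +B: nom +41.080 → Σnom=58.180; wc +0.318/-0.110 → slack +0.388/-0.212; half-tol=0.214, Σhalf²=0.053192
  +C: nom +12.900 → Σnom=71.080; wc +0.027/-0.220 → slack +0.415/-0.432; half-tol=0.123, Σhalf²=0.068444
  -D: nom -49.800 → Σnom=21.280; wc +0.460/-0.460 → slack +0.875/-0.892; half-tol=0.460, Σhalf²=0.280044
  -E: nom -28.400 → Σnom=-7.120; wc +0.210/-0.460 → slack +1.085/-1.352; half-tol=0.335, Σhalf²=0.392269
  -F: nom -27.000 → Σnom=-34.120; wc +0.132/-0.132 → slack +1.217/-1.484; half-tol=0.132, Σhalf²=0.409693
  +G: nom +8.550 → Σnom=-25.570; wc +0.450/-0.440 → slack +1.667/-1.924; half-tol=0.445, Σhalf²=0.607718
  -H: nom -45.300 → Σnom=-70.870; wc +0.200/-0.035 → slack +1.867/-1.959; half-tol=0.118, Σhalf²=0.621525
Nominal = -70.870. Worst-case = [-70.870 - 1.959, -70.870 + 1.867] = [-72.829, -69.003]. RSS = √0.621525 = 0.788.

nominal=-70.870 wc=[-72.829,-69.003] rss=0.788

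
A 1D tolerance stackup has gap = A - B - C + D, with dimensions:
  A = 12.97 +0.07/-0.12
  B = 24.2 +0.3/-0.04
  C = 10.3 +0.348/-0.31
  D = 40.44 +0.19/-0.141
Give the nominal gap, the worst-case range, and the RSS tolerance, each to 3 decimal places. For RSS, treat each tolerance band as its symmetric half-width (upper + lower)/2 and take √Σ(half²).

nominal=18.910 wc=[18.001,19.520] rss=0.417

Stack each dimension's contribution:
  +A: nom +12.970 → Σnom=12.970; wc +0.070/-0.120 → slack +0.070/-0.120; half-tol=0.095, Σhalf²=0.009025
  -B: nom -24.200 → Σnom=-11.230; wc +0.040/-0.300 → slack +0.110/-0.420; half-tol=0.170, Σhalf²=0.037925
  -C: nom -10.300 → Σnom=-21.530; wc +0.310/-0.348 → slack +0.420/-0.768; half-tol=0.329, Σhalf²=0.146166
  +D: nom +40.440 → Σnom=18.910; wc +0.190/-0.141 → slack +0.610/-0.909; half-tol=0.165, Σhalf²=0.173556
Nominal = 18.910. Worst-case = [18.910 - 0.909, 18.910 + 0.610] = [18.001, 19.520]. RSS = √0.173556 = 0.417.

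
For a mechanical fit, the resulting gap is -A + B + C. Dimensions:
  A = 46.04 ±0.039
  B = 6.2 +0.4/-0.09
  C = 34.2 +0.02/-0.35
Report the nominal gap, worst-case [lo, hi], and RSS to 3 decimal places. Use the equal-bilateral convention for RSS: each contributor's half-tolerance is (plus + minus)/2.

nominal=-5.640 wc=[-6.119,-5.181] rss=0.309

Stack each dimension's contribution:
  -A: nom -46.040 → Σnom=-46.040; wc +0.039/-0.039 → slack +0.039/-0.039; half-tol=0.039, Σhalf²=0.001521
  +B: nom +6.200 → Σnom=-39.840; wc +0.400/-0.090 → slack +0.439/-0.129; half-tol=0.245, Σhalf²=0.061546
  +C: nom +34.200 → Σnom=-5.640; wc +0.020/-0.350 → slack +0.459/-0.479; half-tol=0.185, Σhalf²=0.095771
Nominal = -5.640. Worst-case = [-5.640 - 0.479, -5.640 + 0.459] = [-6.119, -5.181]. RSS = √0.095771 = 0.309.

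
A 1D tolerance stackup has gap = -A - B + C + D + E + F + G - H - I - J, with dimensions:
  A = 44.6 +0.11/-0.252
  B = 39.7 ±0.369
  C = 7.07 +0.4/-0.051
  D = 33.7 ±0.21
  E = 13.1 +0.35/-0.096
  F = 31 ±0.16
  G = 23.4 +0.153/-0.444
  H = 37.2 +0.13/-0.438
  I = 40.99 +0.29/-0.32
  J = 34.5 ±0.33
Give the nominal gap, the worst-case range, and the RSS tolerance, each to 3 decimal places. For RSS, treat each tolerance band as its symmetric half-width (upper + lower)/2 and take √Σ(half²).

Stack each dimension's contribution:
  -A: nom -44.600 → Σnom=-44.600; wc +0.252/-0.110 → slack +0.252/-0.110; half-tol=0.181, Σhalf²=0.032761
  -B: nom -39.700 → Σnom=-84.300; wc +0.369/-0.369 → slack +0.621/-0.479; half-tol=0.369, Σhalf²=0.168922
  +C: nom +7.070 → Σnom=-77.230; wc +0.400/-0.051 → slack +1.021/-0.530; half-tol=0.226, Σhalf²=0.219772
  +D: nom +33.700 → Σnom=-43.530; wc +0.210/-0.210 → slack +1.231/-0.740; half-tol=0.210, Σhalf²=0.263872
  +E: nom +13.100 → Σnom=-30.430; wc +0.350/-0.096 → slack +1.581/-0.836; half-tol=0.223, Σhalf²=0.313601
  +F: nom +31.000 → Σnom=0.570; wc +0.160/-0.160 → slack +1.741/-0.996; half-tol=0.160, Σhalf²=0.339201
  +G: nom +23.400 → Σnom=23.970; wc +0.153/-0.444 → slack +1.894/-1.440; half-tol=0.298, Σhalf²=0.428303
  -H: nom -37.200 → Σnom=-13.230; wc +0.438/-0.130 → slack +2.332/-1.570; half-tol=0.284, Σhalf²=0.508960
  -I: nom -40.990 → Σnom=-54.220; wc +0.320/-0.290 → slack +2.652/-1.860; half-tol=0.305, Σhalf²=0.601985
  -J: nom -34.500 → Σnom=-88.720; wc +0.330/-0.330 → slack +2.982/-2.190; half-tol=0.330, Σhalf²=0.710885
Nominal = -88.720. Worst-case = [-88.720 - 2.190, -88.720 + 2.982] = [-90.910, -85.738]. RSS = √0.710885 = 0.843.

nominal=-88.720 wc=[-90.910,-85.738] rss=0.843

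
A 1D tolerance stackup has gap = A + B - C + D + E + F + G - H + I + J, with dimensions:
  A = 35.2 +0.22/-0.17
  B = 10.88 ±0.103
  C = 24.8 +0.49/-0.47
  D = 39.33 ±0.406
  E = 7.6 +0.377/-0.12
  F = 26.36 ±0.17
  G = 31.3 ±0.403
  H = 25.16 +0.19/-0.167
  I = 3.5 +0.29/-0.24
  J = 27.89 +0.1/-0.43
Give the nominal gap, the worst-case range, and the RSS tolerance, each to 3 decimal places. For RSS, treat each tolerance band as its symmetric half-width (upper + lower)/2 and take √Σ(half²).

Stack each dimension's contribution:
  +A: nom +35.200 → Σnom=35.200; wc +0.220/-0.170 → slack +0.220/-0.170; half-tol=0.195, Σhalf²=0.038025
  +B: nom +10.880 → Σnom=46.080; wc +0.103/-0.103 → slack +0.323/-0.273; half-tol=0.103, Σhalf²=0.048634
  -C: nom -24.800 → Σnom=21.280; wc +0.470/-0.490 → slack +0.793/-0.763; half-tol=0.480, Σhalf²=0.279034
  +D: nom +39.330 → Σnom=60.610; wc +0.406/-0.406 → slack +1.199/-1.169; half-tol=0.406, Σhalf²=0.443870
  +E: nom +7.600 → Σnom=68.210; wc +0.377/-0.120 → slack +1.576/-1.289; half-tol=0.248, Σhalf²=0.505622
  +F: nom +26.360 → Σnom=94.570; wc +0.170/-0.170 → slack +1.746/-1.459; half-tol=0.170, Σhalf²=0.534522
  +G: nom +31.300 → Σnom=125.870; wc +0.403/-0.403 → slack +2.149/-1.862; half-tol=0.403, Σhalf²=0.696931
  -H: nom -25.160 → Σnom=100.710; wc +0.167/-0.190 → slack +2.316/-2.052; half-tol=0.178, Σhalf²=0.728793
  +I: nom +3.500 → Σnom=104.210; wc +0.290/-0.240 → slack +2.606/-2.292; half-tol=0.265, Σhalf²=0.799018
  +J: nom +27.890 → Σnom=132.100; wc +0.100/-0.430 → slack +2.706/-2.722; half-tol=0.265, Σhalf²=0.869243
Nominal = 132.100. Worst-case = [132.100 - 2.722, 132.100 + 2.706] = [129.378, 134.806]. RSS = √0.869243 = 0.932.

nominal=132.100 wc=[129.378,134.806] rss=0.932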